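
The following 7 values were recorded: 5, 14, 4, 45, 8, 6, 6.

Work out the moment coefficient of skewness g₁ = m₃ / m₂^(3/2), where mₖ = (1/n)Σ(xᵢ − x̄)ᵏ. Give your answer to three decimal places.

x̄ = (5 + 14 + 4 + 45 + 8 + 6 + 6) / 7 = 12.5714
deviations (xᵢ − x̄): -7.5714, 1.4286, -8.5714, 32.4286, -4.5714, -6.5714, -6.5714
Σ(xᵢ − x̄)² = 1291.7143 ⇒ m₂ = 1291.7143/7 = 184.53061
Σ(xᵢ − x̄)³ = 32378.3265 ⇒ m₃ = 32378.3265/7 = 4625.47522
m₂^(3/2) = 184.53061^(1.5) = 2506.70158
g₁ = m₃ / m₂^(3/2) = 4625.47522 / 2506.70158 ≈ 1.845

1.845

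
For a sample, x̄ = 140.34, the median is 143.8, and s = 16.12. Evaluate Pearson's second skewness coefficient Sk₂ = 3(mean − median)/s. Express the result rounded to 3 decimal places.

-0.644

Sk₂ = 3(140.34 − 143.8) / 16.12 = 3 × -3.4600 / 16.12
    = -10.3800 / 16.12 ≈ -0.644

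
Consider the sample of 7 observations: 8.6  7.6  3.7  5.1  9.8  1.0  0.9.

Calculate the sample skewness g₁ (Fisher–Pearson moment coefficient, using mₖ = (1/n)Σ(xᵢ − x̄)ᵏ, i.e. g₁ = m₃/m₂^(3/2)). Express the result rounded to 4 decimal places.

-0.0644

x̄ = (8.6 + 7.6 + 3.7 + 5.1 + 9.8 + 1.0 + 0.9) / 7 = 5.2429
deviations (xᵢ − x̄): 3.3571, 2.3571, -1.5429, -0.1429, 4.5571, -4.2429, -4.3429
Σ(xᵢ − x̄)² = 76.8571 ⇒ m₂ = 76.8571/7 = 10.97959
Σ(xᵢ − x̄)³ = -16.3892 ⇒ m₃ = -16.3892/7 = -2.34131
m₂^(3/2) = 10.97959^(1.5) = 36.38139
g₁ = m₃ / m₂^(3/2) = -2.34131 / 36.38139 ≈ -0.0644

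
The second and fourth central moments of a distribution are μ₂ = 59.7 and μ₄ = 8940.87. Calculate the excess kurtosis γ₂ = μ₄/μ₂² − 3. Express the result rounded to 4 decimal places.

-0.4914

μ₂² = 59.7² = 3564.09000
μ₄/μ₂² = 8940.87 / 3564.09000 = 2.50860
γ₂ = 2.50860 − 3 ≈ -0.4914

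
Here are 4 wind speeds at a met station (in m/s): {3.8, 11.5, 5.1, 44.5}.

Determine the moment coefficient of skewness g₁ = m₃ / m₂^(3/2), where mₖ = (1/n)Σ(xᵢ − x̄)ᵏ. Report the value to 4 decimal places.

x̄ = (3.8 + 11.5 + 5.1 + 44.5) / 4 = 16.2250
deviations (xᵢ − x̄): -12.4250, -4.7250, -11.1250, 28.2750
Σ(xᵢ − x̄)² = 1099.9475 ⇒ m₂ = 1099.9475/4 = 274.98688
Σ(xᵢ − x̄)³ = 19204.6129 ⇒ m₃ = 19204.6129/4 = 4801.15322
m₂^(3/2) = 274.98688^(1.5) = 4560.03261
g₁ = m₃ / m₂^(3/2) = 4801.15322 / 4560.03261 ≈ 1.0529

1.0529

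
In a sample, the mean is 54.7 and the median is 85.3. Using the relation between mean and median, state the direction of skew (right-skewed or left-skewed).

left-skewed

mean − median = 54.7 − 85.3 = -30.6
mean < median ⇒ the longer tail is on the left ⇒ left-skewed (negatively skewed).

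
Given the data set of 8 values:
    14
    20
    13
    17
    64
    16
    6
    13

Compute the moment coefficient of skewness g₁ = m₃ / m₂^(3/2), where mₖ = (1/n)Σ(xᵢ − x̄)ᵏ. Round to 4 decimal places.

x̄ = (14 + 20 + 13 + 17 + 64 + 16 + 6 + 13) / 8 = 20.3750
deviations (xᵢ − x̄): -6.3750, -0.3750, -7.3750, -3.3750, 43.6250, -4.3750, -14.3750, -7.3750
Σ(xᵢ − x̄)² = 2289.8750 ⇒ m₂ = 2289.8750/8 = 286.23438
Σ(xᵢ − x̄)³ = 78870.4688 ⇒ m₃ = 78870.4688/8 = 9858.80859
m₂^(3/2) = 286.23438^(1.5) = 4842.64555
g₁ = m₃ / m₂^(3/2) = 9858.80859 / 4842.64555 ≈ 2.0358

2.0358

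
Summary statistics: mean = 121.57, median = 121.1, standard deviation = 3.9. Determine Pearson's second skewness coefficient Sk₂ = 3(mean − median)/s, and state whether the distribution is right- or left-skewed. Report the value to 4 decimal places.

Sk₂ = 3(121.57 − 121.1) / 3.9 = 3 × 0.4700 / 3.9
    = 1.4100 / 3.9 ≈ 0.3615
Sk₂ > 0 ⇒ mean > median ⇒ right-skewed (positive skew).

0.3615, right-skewed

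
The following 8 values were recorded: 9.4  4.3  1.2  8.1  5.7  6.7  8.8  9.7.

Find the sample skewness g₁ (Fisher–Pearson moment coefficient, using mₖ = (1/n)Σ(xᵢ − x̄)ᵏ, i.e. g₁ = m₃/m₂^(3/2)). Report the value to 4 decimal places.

x̄ = (9.4 + 4.3 + 1.2 + 8.1 + 5.7 + 6.7 + 8.8 + 9.7) / 8 = 6.7375
deviations (xᵢ − x̄): 2.6625, -2.4375, -5.5375, 1.3625, -1.0375, -0.0375, 2.0625, 2.9625
Σ(xᵢ − x̄)² = 59.6588 ⇒ m₂ = 59.6588/8 = 7.45734
Σ(xᵢ − x̄)³ = -129.2230 ⇒ m₃ = -129.2230/8 = -16.15288
m₂^(3/2) = 7.45734^(1.5) = 20.36462
g₁ = m₃ / m₂^(3/2) = -16.15288 / 20.36462 ≈ -0.7932

-0.7932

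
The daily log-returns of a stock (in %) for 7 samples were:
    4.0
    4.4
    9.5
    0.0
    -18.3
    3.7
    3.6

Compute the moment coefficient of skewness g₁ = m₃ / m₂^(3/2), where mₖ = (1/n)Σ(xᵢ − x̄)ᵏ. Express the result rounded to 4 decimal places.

x̄ = (4.0 + 4.4 + 9.5 + 0.0 - 18.3 + 3.7 + 3.6) / 7 = 0.9857
deviations (xᵢ − x̄): 3.0143, 3.4143, 8.5143, -0.9857, -19.2857, 2.7143, 2.6143
Σ(xᵢ − x̄)² = 480.3486 ⇒ m₂ = 480.3486/7 = 68.62122
Σ(xᵢ − x̄)³ = -6451.7826 ⇒ m₃ = -6451.7826/7 = -921.68323
m₂^(3/2) = 68.62122^(1.5) = 568.44401
g₁ = m₃ / m₂^(3/2) = -921.68323 / 568.44401 ≈ -1.6214

-1.6214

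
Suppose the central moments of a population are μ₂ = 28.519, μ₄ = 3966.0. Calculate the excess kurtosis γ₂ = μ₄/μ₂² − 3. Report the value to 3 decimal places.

μ₂² = 28.519² = 813.33336
μ₄/μ₂² = 3966.0 / 813.33336 = 4.87623
γ₂ = 4.87623 − 3 ≈ 1.876

1.876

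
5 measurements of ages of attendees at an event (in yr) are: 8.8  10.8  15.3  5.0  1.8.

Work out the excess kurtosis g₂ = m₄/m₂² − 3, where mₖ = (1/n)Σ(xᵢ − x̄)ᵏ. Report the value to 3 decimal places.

-1.162

x̄ = 8.3400
Σ(xᵢ − x̄)² = 108.6320 ⇒ m₂ = 21.72640
Σ(xᵢ − x̄)⁴ = 4337.1124 ⇒ m₄ = 867.42249
m₂² = 472.03646
g₂ = m₄/m₂² − 3 = 1.83762 − 3 ≈ -1.162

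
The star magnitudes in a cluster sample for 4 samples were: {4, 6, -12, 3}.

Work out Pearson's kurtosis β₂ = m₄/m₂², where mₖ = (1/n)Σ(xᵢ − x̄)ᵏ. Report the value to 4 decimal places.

2.2772

x̄ = 0.2500
Σ(xᵢ − x̄)² = 204.7500 ⇒ m₂ = 51.18750
Σ(xᵢ − x̄)⁴ = 23866.8281 ⇒ m₄ = 5966.70703
m₂² = 2620.16016
β₂ = m₄/m₂² = 5966.70703 / 2620.16016 ≈ 2.2772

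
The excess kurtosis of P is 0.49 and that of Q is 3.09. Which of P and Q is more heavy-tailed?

Q

Higher excess kurtosis ⇒ heavier tails relative to the normal distribution.
0.49 vs 3.09: the larger is 3.09, so Q has heavier tails.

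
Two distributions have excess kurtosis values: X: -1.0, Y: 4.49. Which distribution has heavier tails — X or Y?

Y

Higher excess kurtosis ⇒ heavier tails relative to the normal distribution.
-1.0 vs 4.49: the larger is 4.49, so Y has heavier tails. (Y is leptokurtic — heavier-than-normal tails; the other is platykurtic.)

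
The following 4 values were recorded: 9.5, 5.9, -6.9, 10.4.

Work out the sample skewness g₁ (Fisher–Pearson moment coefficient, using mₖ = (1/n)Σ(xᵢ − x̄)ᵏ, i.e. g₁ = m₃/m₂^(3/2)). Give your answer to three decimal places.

x̄ = (9.5 + 5.9 - 6.9 + 10.4) / 4 = 4.7250
deviations (xᵢ − x̄): 4.7750, 1.1750, -11.6250, 5.6750
Σ(xᵢ − x̄)² = 191.5275 ⇒ m₂ = 191.5275/4 = 47.88188
Σ(xᵢ − x̄)³ = -1277.7476 ⇒ m₃ = -1277.7476/4 = -319.43691
m₂^(3/2) = 47.88188^(1.5) = 331.32692
g₁ = m₃ / m₂^(3/2) = -319.43691 / 331.32692 ≈ -0.964

-0.964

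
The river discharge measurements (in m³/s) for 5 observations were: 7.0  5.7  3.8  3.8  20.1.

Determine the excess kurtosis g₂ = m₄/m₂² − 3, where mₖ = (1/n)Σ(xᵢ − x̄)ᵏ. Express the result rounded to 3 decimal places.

x̄ = 8.0800
Σ(xᵢ − x̄)² = 187.9480 ⇒ m₂ = 37.58960
Σ(xᵢ − x̄)⁴ = 21579.1595 ⇒ m₄ = 4315.83189
m₂² = 1412.97803
g₂ = m₄/m₂² − 3 = 3.05442 − 3 ≈ 0.054

0.054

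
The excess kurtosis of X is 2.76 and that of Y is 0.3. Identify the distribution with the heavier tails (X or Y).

Higher excess kurtosis ⇒ heavier tails relative to the normal distribution.
2.76 vs 0.3: the larger is 2.76, so X has heavier tails.

X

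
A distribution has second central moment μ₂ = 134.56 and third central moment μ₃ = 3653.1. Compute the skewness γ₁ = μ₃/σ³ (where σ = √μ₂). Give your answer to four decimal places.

σ = √μ₂ = √134.56 = 11.60000
σ³ = μ₂^(3/2) = 1560.89600
γ₁ = μ₃/σ³ = 3653.1 / 1560.89600 ≈ 2.3404

2.3404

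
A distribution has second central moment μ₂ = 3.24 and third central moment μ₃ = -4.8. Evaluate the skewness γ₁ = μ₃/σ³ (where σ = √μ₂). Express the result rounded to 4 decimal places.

-0.8230

σ = √μ₂ = √3.24 = 1.80000
σ³ = μ₂^(3/2) = 5.83200
γ₁ = μ₃/σ³ = -4.8 / 5.83200 ≈ -0.8230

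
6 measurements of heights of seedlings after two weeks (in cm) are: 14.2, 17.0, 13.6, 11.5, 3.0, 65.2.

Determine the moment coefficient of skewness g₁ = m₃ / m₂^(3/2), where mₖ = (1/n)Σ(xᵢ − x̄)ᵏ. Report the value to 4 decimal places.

x̄ = (14.2 + 17.0 + 13.6 + 11.5 + 3.0 + 65.2) / 6 = 20.7500
deviations (xᵢ − x̄): -6.5500, -3.7500, -7.1500, -9.2500, -17.7500, 44.4500
Σ(xᵢ − x̄)² = 2484.5150 ⇒ m₂ = 2484.5150/6 = 414.08583
Σ(xᵢ − x̄)³ = 80741.3370 ⇒ m₃ = 80741.3370/6 = 13456.88950
m₂^(3/2) = 414.08583^(1.5) = 8426.27365
g₁ = m₃ / m₂^(3/2) = 13456.88950 / 8426.27365 ≈ 1.5970

1.5970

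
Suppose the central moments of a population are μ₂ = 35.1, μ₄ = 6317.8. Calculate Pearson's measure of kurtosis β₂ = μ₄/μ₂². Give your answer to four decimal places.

5.1280

μ₂² = 35.1² = 1232.01000
μ₄/μ₂² = 6317.8 / 1232.01000 = 5.12804
β₂ ≈ 5.1280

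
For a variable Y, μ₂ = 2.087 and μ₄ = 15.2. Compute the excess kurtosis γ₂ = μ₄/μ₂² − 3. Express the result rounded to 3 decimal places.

μ₂² = 2.087² = 4.35557
μ₄/μ₂² = 15.2 / 4.35557 = 3.48979
γ₂ = 3.48979 − 3 ≈ 0.490

0.490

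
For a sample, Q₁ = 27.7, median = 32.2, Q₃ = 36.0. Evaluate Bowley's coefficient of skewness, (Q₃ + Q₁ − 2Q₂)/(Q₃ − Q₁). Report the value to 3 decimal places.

-0.084

numerator: Q₃ + Q₁ − 2Q₂ = 36.0 + 27.7 − 2×32.2 = -0.7000
denominator: Q₃ − Q₁ = 36.0 − 27.7 = 8.3000
Bowley skewness = -0.7000 / 8.3000 ≈ -0.084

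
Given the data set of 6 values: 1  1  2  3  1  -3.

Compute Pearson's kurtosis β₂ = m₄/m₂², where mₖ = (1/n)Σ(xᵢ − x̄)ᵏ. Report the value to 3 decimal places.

x̄ = 0.8333
Σ(xᵢ − x̄)² = 20.8333 ⇒ m₂ = 3.47222
Σ(xᵢ − x̄)⁴ = 239.8194 ⇒ m₄ = 39.96991
m₂² = 12.05633
β₂ = m₄/m₂² = 39.96991 / 12.05633 ≈ 3.315

3.315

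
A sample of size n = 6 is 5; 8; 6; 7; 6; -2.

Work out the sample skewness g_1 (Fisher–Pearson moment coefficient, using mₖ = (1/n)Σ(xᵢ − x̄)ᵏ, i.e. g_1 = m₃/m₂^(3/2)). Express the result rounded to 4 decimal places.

-1.4640

x̄ = (5 + 8 + 6 + 7 + 6 - 2) / 6 = 5.0000
deviations (xᵢ − x̄): 0.0000, 3.0000, 1.0000, 2.0000, 1.0000, -7.0000
Σ(xᵢ − x̄)² = 64.0000 ⇒ m₂ = 64.0000/6 = 10.66667
Σ(xᵢ − x̄)³ = -306.0000 ⇒ m₃ = -306.0000/6 = -51.00000
m₂^(3/2) = 10.66667^(1.5) = 34.83719
g_1 = m₃ / m₂^(3/2) = -51.00000 / 34.83719 ≈ -1.4640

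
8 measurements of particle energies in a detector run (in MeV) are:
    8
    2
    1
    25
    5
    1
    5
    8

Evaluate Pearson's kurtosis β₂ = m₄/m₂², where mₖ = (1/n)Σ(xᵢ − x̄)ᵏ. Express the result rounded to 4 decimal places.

4.7787

x̄ = 6.8750
Σ(xᵢ − x̄)² = 430.8750 ⇒ m₂ = 53.85938
Σ(xᵢ − x̄)⁴ = 110897.9004 ⇒ m₄ = 13862.23755
m₂² = 2900.83228
β₂ = m₄/m₂² = 13862.23755 / 2900.83228 ≈ 4.7787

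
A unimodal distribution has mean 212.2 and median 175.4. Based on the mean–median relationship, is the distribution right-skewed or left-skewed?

mean − median = 212.2 − 175.4 = 36.8
mean > median ⇒ the longer tail is on the right ⇒ right-skewed (positively skewed).

right-skewed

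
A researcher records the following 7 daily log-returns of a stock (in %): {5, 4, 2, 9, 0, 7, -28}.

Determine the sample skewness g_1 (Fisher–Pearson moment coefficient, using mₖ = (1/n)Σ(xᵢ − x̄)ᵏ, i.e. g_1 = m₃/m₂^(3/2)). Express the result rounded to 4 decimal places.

-1.8064

x̄ = (5 + 4 + 2 + 9 + 0 + 7 - 28) / 7 = -0.1429
deviations (xᵢ − x̄): 5.1429, 4.1429, 2.1429, 9.1429, 0.1429, 7.1429, -27.8571
Σ(xᵢ − x̄)² = 958.8571 ⇒ m₂ = 958.8571/7 = 136.97959
Σ(xᵢ − x̄)³ = -20272.0408 ⇒ m₃ = -20272.0408/7 = -2896.00583
m₂^(3/2) = 136.97959^(1.5) = 1603.18559
g_1 = m₃ / m₂^(3/2) = -2896.00583 / 1603.18559 ≈ -1.8064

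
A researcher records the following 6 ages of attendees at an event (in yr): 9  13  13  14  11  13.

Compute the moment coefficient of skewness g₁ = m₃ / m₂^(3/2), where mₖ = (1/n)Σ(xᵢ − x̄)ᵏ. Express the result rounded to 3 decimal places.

-0.902

x̄ = (9 + 13 + 13 + 14 + 11 + 13) / 6 = 12.1667
deviations (xᵢ − x̄): -3.1667, 0.8333, 0.8333, 1.8333, -1.1667, 0.8333
Σ(xᵢ − x̄)² = 16.8333 ⇒ m₂ = 16.8333/6 = 2.80556
Σ(xᵢ − x̄)³ = -25.4444 ⇒ m₃ = -25.4444/6 = -4.24074
m₂^(3/2) = 2.80556^(1.5) = 4.69925
g₁ = m₃ / m₂^(3/2) = -4.24074 / 4.69925 ≈ -0.902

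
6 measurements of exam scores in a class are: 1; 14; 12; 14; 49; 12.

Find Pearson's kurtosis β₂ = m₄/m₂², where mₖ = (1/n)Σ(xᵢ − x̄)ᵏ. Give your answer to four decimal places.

3.6834

x̄ = 17.0000
Σ(xᵢ − x̄)² = 1348.0000 ⇒ m₂ = 224.66667
Σ(xᵢ − x̄)⁴ = 1115524.0000 ⇒ m₄ = 185920.66667
m₂² = 50475.11111
β₂ = m₄/m₂² = 185920.66667 / 50475.11111 ≈ 3.6834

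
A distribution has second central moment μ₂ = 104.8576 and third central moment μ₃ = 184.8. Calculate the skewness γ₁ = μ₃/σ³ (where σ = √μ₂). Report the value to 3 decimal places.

0.172

σ = √μ₂ = √104.8576 = 10.24000
σ³ = μ₂^(3/2) = 1073.74182
γ₁ = μ₃/σ³ = 184.8 / 1073.74182 ≈ 0.172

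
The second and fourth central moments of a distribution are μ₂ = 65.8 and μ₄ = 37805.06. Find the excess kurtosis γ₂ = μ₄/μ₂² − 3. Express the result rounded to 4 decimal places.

μ₂² = 65.8² = 4329.64000
μ₄/μ₂² = 37805.06 / 4329.64000 = 8.73169
γ₂ = 8.73169 − 3 ≈ 5.7317

5.7317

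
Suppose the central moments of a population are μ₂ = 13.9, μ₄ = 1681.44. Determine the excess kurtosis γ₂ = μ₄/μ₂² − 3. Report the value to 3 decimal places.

5.703

μ₂² = 13.9² = 193.21000
μ₄/μ₂² = 1681.44 / 193.21000 = 8.70266
γ₂ = 8.70266 − 3 ≈ 5.703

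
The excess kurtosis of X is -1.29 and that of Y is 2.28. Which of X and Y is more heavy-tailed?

Y

Higher excess kurtosis ⇒ heavier tails relative to the normal distribution.
-1.29 vs 2.28: the larger is 2.28, so Y has heavier tails. (Y is leptokurtic — heavier-than-normal tails; the other is platykurtic.)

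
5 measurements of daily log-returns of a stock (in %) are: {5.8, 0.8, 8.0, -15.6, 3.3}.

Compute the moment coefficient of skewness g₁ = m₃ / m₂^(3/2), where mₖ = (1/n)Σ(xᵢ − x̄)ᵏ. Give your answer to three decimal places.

-1.201

x̄ = (5.8 + 0.8 + 8.0 - 15.6 + 3.3) / 5 = 0.4600
deviations (xᵢ − x̄): 5.3400, 0.3400, 7.5400, -16.0600, 2.8400
Σ(xᵢ − x̄)² = 351.4720 ⇒ m₂ = 351.4720/5 = 70.29440
Σ(xᵢ − x̄)³ = -3538.3730 ⇒ m₃ = -3538.3730/5 = -707.67461
m₂^(3/2) = 70.29440^(1.5) = 589.36059
g₁ = m₃ / m₂^(3/2) = -707.67461 / 589.36059 ≈ -1.201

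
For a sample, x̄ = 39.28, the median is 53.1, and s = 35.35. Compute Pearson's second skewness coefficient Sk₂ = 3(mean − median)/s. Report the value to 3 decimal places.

-1.173

Sk₂ = 3(39.28 − 53.1) / 35.35 = 3 × -13.8200 / 35.35
    = -41.4600 / 35.35 ≈ -1.173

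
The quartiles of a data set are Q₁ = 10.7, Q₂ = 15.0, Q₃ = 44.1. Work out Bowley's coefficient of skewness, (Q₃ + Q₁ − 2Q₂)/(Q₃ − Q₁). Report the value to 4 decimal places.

numerator: Q₃ + Q₁ − 2Q₂ = 44.1 + 10.7 − 2×15.0 = 24.8000
denominator: Q₃ − Q₁ = 44.1 − 10.7 = 33.4000
Bowley skewness = 24.8000 / 33.4000 ≈ 0.7425

0.7425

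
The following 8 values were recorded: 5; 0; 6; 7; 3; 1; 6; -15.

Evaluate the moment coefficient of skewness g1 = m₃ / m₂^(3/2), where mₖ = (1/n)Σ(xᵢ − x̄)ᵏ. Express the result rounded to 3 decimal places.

x̄ = (5 + 0 + 6 + 7 + 3 + 1 + 6 - 15) / 8 = 1.6250
deviations (xᵢ − x̄): 3.3750, -1.6250, 4.3750, 5.3750, 1.3750, -0.6250, 4.3750, -16.6250
Σ(xᵢ − x̄)² = 359.8750 ⇒ m₂ = 359.8750/8 = 44.98438
Σ(xᵢ − x̄)³ = -4235.7188 ⇒ m₃ = -4235.7188/8 = -529.46484
m₂^(3/2) = 44.98438^(1.5) = 301.71197
g1 = m₃ / m₂^(3/2) = -529.46484 / 301.71197 ≈ -1.755

-1.755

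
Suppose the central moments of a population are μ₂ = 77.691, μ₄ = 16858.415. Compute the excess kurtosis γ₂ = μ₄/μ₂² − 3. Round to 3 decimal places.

μ₂² = 77.691² = 6035.89148
μ₄/μ₂² = 16858.415 / 6035.89148 = 2.79303
γ₂ = 2.79303 − 3 ≈ -0.207

-0.207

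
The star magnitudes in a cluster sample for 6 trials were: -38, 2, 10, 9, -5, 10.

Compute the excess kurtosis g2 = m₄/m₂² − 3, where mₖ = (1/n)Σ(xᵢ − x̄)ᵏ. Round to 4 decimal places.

0.4804

x̄ = -2.0000
Σ(xᵢ − x̄)² = 1730.0000 ⇒ m₂ = 288.33333
Σ(xᵢ − x̄)⁴ = 1736066.0000 ⇒ m₄ = 289344.33333
m₂² = 83136.11111
g2 = m₄/m₂² − 3 = 3.48037 − 3 ≈ 0.4804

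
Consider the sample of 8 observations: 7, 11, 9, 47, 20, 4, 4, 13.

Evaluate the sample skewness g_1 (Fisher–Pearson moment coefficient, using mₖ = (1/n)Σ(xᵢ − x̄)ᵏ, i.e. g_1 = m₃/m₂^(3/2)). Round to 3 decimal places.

1.717

x̄ = (7 + 11 + 9 + 47 + 20 + 4 + 4 + 13) / 8 = 14.3750
deviations (xᵢ − x̄): -7.3750, -3.3750, -5.3750, 32.6250, 5.6250, -10.3750, -10.3750, -1.3750
Σ(xᵢ − x̄)² = 1407.8750 ⇒ m₂ = 1407.8750/8 = 175.98438
Σ(xᵢ − x̄)³ = 32072.7188 ⇒ m₃ = 32072.7188/8 = 4009.08984
m₂^(3/2) = 175.98438^(1.5) = 2334.59293
g_1 = m₃ / m₂^(3/2) = 4009.08984 / 2334.59293 ≈ 1.717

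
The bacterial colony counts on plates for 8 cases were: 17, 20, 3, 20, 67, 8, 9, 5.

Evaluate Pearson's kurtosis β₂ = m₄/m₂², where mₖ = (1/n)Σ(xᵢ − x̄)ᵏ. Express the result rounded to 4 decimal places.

x̄ = 18.6250
Σ(xᵢ − x̄)² = 2981.8750 ⇒ m₂ = 372.73438
Σ(xᵢ − x̄)⁴ = 5591665.9316 ⇒ m₄ = 698958.24146
m₂² = 138930.91431
β₂ = m₄/m₂² = 698958.24146 / 138930.91431 ≈ 5.0310

5.0310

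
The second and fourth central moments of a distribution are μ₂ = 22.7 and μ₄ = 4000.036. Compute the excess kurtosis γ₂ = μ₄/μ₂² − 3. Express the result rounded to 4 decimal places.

μ₂² = 22.7² = 515.29000
μ₄/μ₂² = 4000.036 / 515.29000 = 7.76269
γ₂ = 7.76269 − 3 ≈ 4.7627

4.7627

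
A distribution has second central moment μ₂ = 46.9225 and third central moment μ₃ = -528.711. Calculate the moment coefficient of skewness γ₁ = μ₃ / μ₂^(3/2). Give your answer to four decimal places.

σ = √μ₂ = √46.9225 = 6.85000
σ³ = μ₂^(3/2) = 321.41913
γ₁ = μ₃/σ³ = -528.711 / 321.41913 ≈ -1.6449

-1.6449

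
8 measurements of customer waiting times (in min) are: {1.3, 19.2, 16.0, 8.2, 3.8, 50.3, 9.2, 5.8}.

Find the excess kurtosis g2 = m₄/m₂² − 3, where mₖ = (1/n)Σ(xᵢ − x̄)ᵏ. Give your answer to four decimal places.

x̄ = 14.2250
Σ(xᵢ − x̄)² = 1737.5750 ⇒ m₂ = 217.19687
Σ(xᵢ − x̄)⁴ = 1740991.7593 ⇒ m₄ = 217623.96991
m₂² = 47174.48251
g2 = m₄/m₂² − 3 = 4.61317 − 3 ≈ 1.6132

1.6132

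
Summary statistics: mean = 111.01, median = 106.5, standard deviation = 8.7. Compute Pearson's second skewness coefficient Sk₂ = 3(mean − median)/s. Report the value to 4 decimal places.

Sk₂ = 3(111.01 − 106.5) / 8.7 = 3 × 4.5100 / 8.7
    = 13.5300 / 8.7 ≈ 1.5552

1.5552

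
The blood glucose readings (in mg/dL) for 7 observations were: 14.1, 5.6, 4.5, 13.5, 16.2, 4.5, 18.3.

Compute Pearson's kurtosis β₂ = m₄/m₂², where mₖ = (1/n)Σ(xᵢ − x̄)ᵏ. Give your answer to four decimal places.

x̄ = 10.9571
Σ(xᵢ − x̄)² = 209.8371 ⇒ m₂ = 29.97673
Σ(xᵢ − x̄)⁴ = 8102.5709 ⇒ m₄ = 1157.51014
m₂² = 898.60462
β₂ = m₄/m₂² = 1157.51014 / 898.60462 ≈ 1.2881

1.2881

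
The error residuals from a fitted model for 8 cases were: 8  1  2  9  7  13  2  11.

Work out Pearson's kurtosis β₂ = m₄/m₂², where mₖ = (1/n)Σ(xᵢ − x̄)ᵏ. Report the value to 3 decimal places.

1.578

x̄ = 6.6250
Σ(xᵢ − x̄)² = 141.8750 ⇒ m₂ = 17.73438
Σ(xᵢ − x̄)⁴ = 3969.6816 ⇒ m₄ = 496.21021
m₂² = 314.50806
β₂ = m₄/m₂² = 496.21021 / 314.50806 ≈ 1.578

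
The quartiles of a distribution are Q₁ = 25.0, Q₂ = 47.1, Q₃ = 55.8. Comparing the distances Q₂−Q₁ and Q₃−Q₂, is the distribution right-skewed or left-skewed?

Q₂ − Q₁ = 22.1;  Q₃ − Q₂ = 8.7
Q₂ − Q₁ > Q₃ − Q₂ ⇒ the lower half is more spread out ⇒ left-skewed.

left-skewed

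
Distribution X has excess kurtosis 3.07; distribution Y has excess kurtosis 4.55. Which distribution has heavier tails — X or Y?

Higher excess kurtosis ⇒ heavier tails relative to the normal distribution.
3.07 vs 4.55: the larger is 4.55, so Y has heavier tails.

Y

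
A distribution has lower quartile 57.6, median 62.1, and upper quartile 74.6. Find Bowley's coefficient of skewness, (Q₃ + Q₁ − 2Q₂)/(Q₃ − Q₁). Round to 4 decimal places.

0.4706

numerator: Q₃ + Q₁ − 2Q₂ = 74.6 + 57.6 − 2×62.1 = 8.0000
denominator: Q₃ − Q₁ = 74.6 − 57.6 = 17.0000
Bowley skewness = 8.0000 / 17.0000 ≈ 0.4706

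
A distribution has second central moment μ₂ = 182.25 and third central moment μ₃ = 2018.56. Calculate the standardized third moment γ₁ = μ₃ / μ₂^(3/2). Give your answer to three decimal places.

σ = √μ₂ = √182.25 = 13.50000
σ³ = μ₂^(3/2) = 2460.37500
γ₁ = μ₃/σ³ = 2018.56 / 2460.37500 ≈ 0.820

0.820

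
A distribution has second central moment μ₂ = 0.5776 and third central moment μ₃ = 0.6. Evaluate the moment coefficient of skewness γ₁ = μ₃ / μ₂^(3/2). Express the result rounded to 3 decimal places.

σ = √μ₂ = √0.5776 = 0.76000
σ³ = μ₂^(3/2) = 0.43898
γ₁ = μ₃/σ³ = 0.6 / 0.43898 ≈ 1.367

1.367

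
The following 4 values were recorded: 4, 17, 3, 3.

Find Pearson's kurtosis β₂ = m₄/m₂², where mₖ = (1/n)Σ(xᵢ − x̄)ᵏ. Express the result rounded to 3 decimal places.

2.320

x̄ = 6.7500
Σ(xᵢ − x̄)² = 140.7500 ⇒ m₂ = 35.18750
Σ(xᵢ − x̄)⁴ = 11490.8281 ⇒ m₄ = 2872.70703
m₂² = 1238.16016
β₂ = m₄/m₂² = 2872.70703 / 1238.16016 ≈ 2.320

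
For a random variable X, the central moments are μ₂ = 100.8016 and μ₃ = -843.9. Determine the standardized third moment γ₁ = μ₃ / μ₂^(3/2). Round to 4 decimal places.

-0.8339

σ = √μ₂ = √100.8016 = 10.04000
σ³ = μ₂^(3/2) = 1012.04806
γ₁ = μ₃/σ³ = -843.9 / 1012.04806 ≈ -0.8339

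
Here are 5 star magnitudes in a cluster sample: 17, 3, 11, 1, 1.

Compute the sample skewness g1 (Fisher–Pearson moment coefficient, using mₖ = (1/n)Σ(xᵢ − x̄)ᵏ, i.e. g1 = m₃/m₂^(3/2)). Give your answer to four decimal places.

x̄ = (17 + 3 + 11 + 1 + 1) / 5 = 6.6000
deviations (xᵢ − x̄): 10.4000, -3.6000, 4.4000, -5.6000, -5.6000
Σ(xᵢ − x̄)² = 203.2000 ⇒ m₂ = 203.2000/5 = 40.64000
Σ(xᵢ − x̄)³ = 812.1600 ⇒ m₃ = 812.1600/5 = 162.43200
m₂^(3/2) = 40.64000^(1.5) = 259.07801
g1 = m₃ / m₂^(3/2) = 162.43200 / 259.07801 ≈ 0.6270

0.6270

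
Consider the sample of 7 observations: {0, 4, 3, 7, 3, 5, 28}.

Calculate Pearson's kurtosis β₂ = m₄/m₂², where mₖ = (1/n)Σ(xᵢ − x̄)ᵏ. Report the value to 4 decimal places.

4.7117

x̄ = 7.1429
Σ(xᵢ − x̄)² = 534.8571 ⇒ m₂ = 76.40816
Σ(xᵢ − x̄)⁴ = 192553.6443 ⇒ m₄ = 27507.66347
m₂² = 5838.20741
β₂ = m₄/m₂² = 27507.66347 / 5838.20741 ≈ 4.7117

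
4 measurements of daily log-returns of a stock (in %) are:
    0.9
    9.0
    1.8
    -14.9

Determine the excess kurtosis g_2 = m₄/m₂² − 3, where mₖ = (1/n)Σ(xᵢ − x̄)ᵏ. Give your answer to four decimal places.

-0.8946

x̄ = -0.8000
Σ(xᵢ − x̄)² = 304.5000 ⇒ m₂ = 76.12500
Σ(xᵢ − x̄)⁴ = 48803.1474 ⇒ m₄ = 12200.78685
m₂² = 5795.01563
g_2 = m₄/m₂² − 3 = 2.10539 − 3 ≈ -0.8946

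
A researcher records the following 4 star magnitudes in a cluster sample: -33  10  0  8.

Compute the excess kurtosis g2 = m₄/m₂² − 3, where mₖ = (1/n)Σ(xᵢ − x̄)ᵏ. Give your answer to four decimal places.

-0.8020

x̄ = -3.7500
Σ(xᵢ − x̄)² = 1196.7500 ⇒ m₂ = 299.18750
Σ(xᵢ − x̄)⁴ = 786990.8281 ⇒ m₄ = 196747.70703
m₂² = 89513.16016
g2 = m₄/m₂² − 3 = 2.19798 − 3 ≈ -0.8020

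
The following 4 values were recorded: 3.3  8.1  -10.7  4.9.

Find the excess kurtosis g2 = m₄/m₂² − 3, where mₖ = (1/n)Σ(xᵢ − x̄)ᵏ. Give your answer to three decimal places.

x̄ = 1.4000
Σ(xᵢ − x̄)² = 207.1600 ⇒ m₂ = 51.79000
Σ(xᵢ − x̄)⁴ = 23614.0948 ⇒ m₄ = 5903.52370
m₂² = 2682.20410
g2 = m₄/m₂² − 3 = 2.20100 − 3 ≈ -0.799

-0.799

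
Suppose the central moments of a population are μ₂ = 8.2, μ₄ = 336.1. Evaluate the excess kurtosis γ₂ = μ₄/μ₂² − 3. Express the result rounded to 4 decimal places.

μ₂² = 8.2² = 67.24000
μ₄/μ₂² = 336.1 / 67.24000 = 4.99851
γ₂ = 4.99851 − 3 ≈ 1.9985

1.9985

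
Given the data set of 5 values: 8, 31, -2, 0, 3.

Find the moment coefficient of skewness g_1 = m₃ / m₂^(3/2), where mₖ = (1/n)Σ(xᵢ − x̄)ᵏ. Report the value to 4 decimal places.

1.2238

x̄ = (8 + 31 - 2 + 0 + 3) / 5 = 8.0000
deviations (xᵢ − x̄): 0.0000, 23.0000, -10.0000, -8.0000, -5.0000
Σ(xᵢ − x̄)² = 718.0000 ⇒ m₂ = 718.0000/5 = 143.60000
Σ(xᵢ − x̄)³ = 10530.0000 ⇒ m₃ = 10530.0000/5 = 2106.00000
m₂^(3/2) = 143.60000^(1.5) = 1720.80500
g_1 = m₃ / m₂^(3/2) = 2106.00000 / 1720.80500 ≈ 1.2238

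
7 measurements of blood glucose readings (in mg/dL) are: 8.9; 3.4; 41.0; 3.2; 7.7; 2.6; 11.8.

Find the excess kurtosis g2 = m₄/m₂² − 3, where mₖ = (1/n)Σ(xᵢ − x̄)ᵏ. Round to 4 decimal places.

x̄ = 11.2286
Σ(xᵢ − x̄)² = 1104.7343 ⇒ m₂ = 157.81918
Σ(xᵢ − x̄)⁴ = 799233.5122 ⇒ m₄ = 114176.21603
m₂² = 24906.89474
g2 = m₄/m₂² − 3 = 4.58412 − 3 ≈ 1.5841

1.5841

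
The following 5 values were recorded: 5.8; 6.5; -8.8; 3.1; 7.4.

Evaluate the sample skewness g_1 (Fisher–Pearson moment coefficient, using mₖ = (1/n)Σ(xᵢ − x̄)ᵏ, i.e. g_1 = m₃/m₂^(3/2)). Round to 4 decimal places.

-1.2994

x̄ = (5.8 + 6.5 - 8.8 + 3.1 + 7.4) / 5 = 2.8000
deviations (xᵢ − x̄): 3.0000, 3.7000, -11.6000, 0.3000, 4.6000
Σ(xᵢ − x̄)² = 178.5000 ⇒ m₂ = 178.5000/5 = 35.70000
Σ(xᵢ − x̄)³ = -1385.8800 ⇒ m₃ = -1385.8800/5 = -277.17600
m₂^(3/2) = 35.70000^(1.5) = 213.30563
g_1 = m₃ / m₂^(3/2) = -277.17600 / 213.30563 ≈ -1.2994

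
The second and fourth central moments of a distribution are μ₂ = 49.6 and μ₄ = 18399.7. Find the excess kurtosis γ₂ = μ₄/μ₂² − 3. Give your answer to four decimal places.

4.4791

μ₂² = 49.6² = 2460.16000
μ₄/μ₂² = 18399.7 / 2460.16000 = 7.47907
γ₂ = 7.47907 − 3 ≈ 4.4791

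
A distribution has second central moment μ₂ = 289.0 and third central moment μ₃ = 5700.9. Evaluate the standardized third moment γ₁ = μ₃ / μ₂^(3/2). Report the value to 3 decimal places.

1.160

σ = √μ₂ = √289.0 = 17.00000
σ³ = μ₂^(3/2) = 4913.00000
γ₁ = μ₃/σ³ = 5700.9 / 4913.00000 ≈ 1.160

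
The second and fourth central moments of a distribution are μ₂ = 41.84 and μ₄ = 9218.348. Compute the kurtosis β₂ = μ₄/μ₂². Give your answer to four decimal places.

μ₂² = 41.84² = 1750.58560
μ₄/μ₂² = 9218.348 / 1750.58560 = 5.26587
β₂ ≈ 5.2659

5.2659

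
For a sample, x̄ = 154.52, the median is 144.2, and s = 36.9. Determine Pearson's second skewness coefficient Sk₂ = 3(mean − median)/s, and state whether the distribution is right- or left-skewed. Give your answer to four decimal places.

0.8390, right-skewed

Sk₂ = 3(154.52 − 144.2) / 36.9 = 3 × 10.3200 / 36.9
    = 30.9600 / 36.9 ≈ 0.8390
Sk₂ > 0 ⇒ mean > median ⇒ right-skewed (positive skew).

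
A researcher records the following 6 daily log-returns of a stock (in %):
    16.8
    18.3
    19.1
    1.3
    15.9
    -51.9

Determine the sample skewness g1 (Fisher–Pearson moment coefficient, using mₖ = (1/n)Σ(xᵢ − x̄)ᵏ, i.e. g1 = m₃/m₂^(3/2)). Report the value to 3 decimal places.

x̄ = (16.8 + 18.3 + 19.1 + 1.3 + 15.9 - 51.9) / 6 = 3.2500
deviations (xᵢ − x̄): 13.5500, 15.0500, 15.8500, -1.9500, 12.6500, -55.1500
Σ(xᵢ − x̄)² = 3866.6750 ⇒ m₂ = 3866.6750/6 = 644.44583
Σ(xᵢ − x̄)³ = -155844.5430 ⇒ m₃ = -155844.5430/6 = -25974.09050
m₂^(3/2) = 644.44583^(1.5) = 16359.86178
g1 = m₃ / m₂^(3/2) = -25974.09050 / 16359.86178 ≈ -1.588

-1.588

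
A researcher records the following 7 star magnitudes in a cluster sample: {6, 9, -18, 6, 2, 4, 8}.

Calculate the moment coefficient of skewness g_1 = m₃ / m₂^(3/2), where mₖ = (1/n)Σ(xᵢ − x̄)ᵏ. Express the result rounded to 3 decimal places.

x̄ = (6 + 9 - 18 + 6 + 2 + 4 + 8) / 7 = 2.4286
deviations (xᵢ − x̄): 3.5714, 6.5714, -20.4286, 3.5714, -0.4286, 1.5714, 5.5714
Σ(xᵢ − x̄)² = 519.7143 ⇒ m₂ = 519.7143/7 = 74.24490
Σ(xᵢ − x̄)³ = -7973.7551 ⇒ m₃ = -7973.7551/7 = -1139.10787
m₂^(3/2) = 74.24490^(1.5) = 639.73472
g_1 = m₃ / m₂^(3/2) = -1139.10787 / 639.73472 ≈ -1.781

-1.781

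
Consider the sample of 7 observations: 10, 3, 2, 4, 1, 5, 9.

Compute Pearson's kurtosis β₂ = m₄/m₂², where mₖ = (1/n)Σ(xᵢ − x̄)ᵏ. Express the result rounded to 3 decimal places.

1.805

x̄ = 4.8571
Σ(xᵢ − x̄)² = 70.8571 ⇒ m₂ = 10.12245
Σ(xᵢ − x̄)⁴ = 1294.5423 ⇒ m₄ = 184.93461
m₂² = 102.46397
β₂ = m₄/m₂² = 184.93461 / 102.46397 ≈ 1.805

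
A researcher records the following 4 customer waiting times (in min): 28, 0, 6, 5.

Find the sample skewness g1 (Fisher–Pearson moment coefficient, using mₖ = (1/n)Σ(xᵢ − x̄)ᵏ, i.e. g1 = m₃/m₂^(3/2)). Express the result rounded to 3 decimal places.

x̄ = (28 + 0 + 6 + 5) / 4 = 9.7500
deviations (xᵢ − x̄): 18.2500, -9.7500, -3.7500, -4.7500
Σ(xᵢ − x̄)² = 464.7500 ⇒ m₂ = 464.7500/4 = 116.18750
Σ(xᵢ − x̄)³ = 4991.6250 ⇒ m₃ = 4991.6250/4 = 1247.90625
m₂^(3/2) = 116.18750^(1.5) = 1252.38861
g1 = m₃ / m₂^(3/2) = 1247.90625 / 1252.38861 ≈ 0.996

0.996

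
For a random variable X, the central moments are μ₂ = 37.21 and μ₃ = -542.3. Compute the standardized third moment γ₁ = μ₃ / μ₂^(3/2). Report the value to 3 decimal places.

-2.389

σ = √μ₂ = √37.21 = 6.10000
σ³ = μ₂^(3/2) = 226.98100
γ₁ = μ₃/σ³ = -542.3 / 226.98100 ≈ -2.389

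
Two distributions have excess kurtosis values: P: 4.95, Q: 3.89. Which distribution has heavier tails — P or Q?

P

Higher excess kurtosis ⇒ heavier tails relative to the normal distribution.
4.95 vs 3.89: the larger is 4.95, so P has heavier tails.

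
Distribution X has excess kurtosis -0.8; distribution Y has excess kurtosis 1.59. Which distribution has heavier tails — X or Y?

Higher excess kurtosis ⇒ heavier tails relative to the normal distribution.
-0.8 vs 1.59: the larger is 1.59, so Y has heavier tails. (Y is leptokurtic — heavier-than-normal tails; the other is platykurtic.)

Y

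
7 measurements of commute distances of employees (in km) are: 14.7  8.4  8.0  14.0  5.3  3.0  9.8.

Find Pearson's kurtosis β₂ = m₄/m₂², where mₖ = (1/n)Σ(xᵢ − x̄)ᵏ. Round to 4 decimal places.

1.8566

x̄ = 9.0286
Σ(xᵢ − x̄)² = 109.1743 ⇒ m₂ = 15.59633
Σ(xᵢ − x̄)⁴ = 3161.1946 ⇒ m₄ = 451.59923
m₂² = 243.24540
β₂ = m₄/m₂² = 451.59923 / 243.24540 ≈ 1.8566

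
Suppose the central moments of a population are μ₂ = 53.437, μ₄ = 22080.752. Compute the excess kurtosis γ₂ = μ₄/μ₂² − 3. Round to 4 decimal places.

μ₂² = 53.437² = 2855.51297
μ₄/μ₂² = 22080.752 / 2855.51297 = 7.73267
γ₂ = 7.73267 − 3 ≈ 4.7327

4.7327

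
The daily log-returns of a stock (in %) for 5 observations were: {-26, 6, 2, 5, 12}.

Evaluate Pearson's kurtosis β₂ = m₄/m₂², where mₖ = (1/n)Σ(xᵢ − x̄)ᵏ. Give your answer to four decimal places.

x̄ = -0.2000
Σ(xᵢ − x̄)² = 884.8000 ⇒ m₂ = 176.96000
Σ(xᵢ − x̄)⁴ = 467462.1760 ⇒ m₄ = 93492.43520
m₂² = 31314.84160
β₂ = m₄/m₂² = 93492.43520 / 31314.84160 ≈ 2.9856

2.9856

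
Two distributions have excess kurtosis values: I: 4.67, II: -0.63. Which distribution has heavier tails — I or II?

I

Higher excess kurtosis ⇒ heavier tails relative to the normal distribution.
4.67 vs -0.63: the larger is 4.67, so I has heavier tails. (I is leptokurtic — heavier-than-normal tails; the other is platykurtic.)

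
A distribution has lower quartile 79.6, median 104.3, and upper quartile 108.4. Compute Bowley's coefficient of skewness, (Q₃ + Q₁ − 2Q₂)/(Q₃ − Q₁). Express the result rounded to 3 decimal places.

numerator: Q₃ + Q₁ − 2Q₂ = 108.4 + 79.6 − 2×104.3 = -20.6000
denominator: Q₃ − Q₁ = 108.4 − 79.6 = 28.8000
Bowley skewness = -20.6000 / 28.8000 ≈ -0.715

-0.715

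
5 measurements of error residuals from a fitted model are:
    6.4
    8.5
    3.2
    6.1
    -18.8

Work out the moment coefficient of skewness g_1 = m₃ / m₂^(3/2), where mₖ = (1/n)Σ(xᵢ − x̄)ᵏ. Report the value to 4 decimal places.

x̄ = (6.4 + 8.5 + 3.2 + 6.1 - 18.8) / 5 = 1.0800
deviations (xᵢ − x̄): 5.3200, 7.4200, 2.1200, 5.0200, -19.8800
Σ(xᵢ − x̄)² = 508.2680 ⇒ m₂ = 508.2680/5 = 101.65360
Σ(xᵢ − x̄)³ = -7161.7409 ⇒ m₃ = -7161.7409/5 = -1432.34818
m₂^(3/2) = 101.65360^(1.5) = 1024.90626
g_1 = m₃ / m₂^(3/2) = -1432.34818 / 1024.90626 ≈ -1.3975

-1.3975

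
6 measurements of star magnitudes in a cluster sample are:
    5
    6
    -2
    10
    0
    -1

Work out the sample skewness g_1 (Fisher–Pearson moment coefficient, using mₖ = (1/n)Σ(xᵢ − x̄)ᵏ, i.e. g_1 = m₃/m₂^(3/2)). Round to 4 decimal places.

0.3348

x̄ = (5 + 6 - 2 + 10 + 0 - 1) / 6 = 3.0000
deviations (xᵢ − x̄): 2.0000, 3.0000, -5.0000, 7.0000, -3.0000, -4.0000
Σ(xᵢ − x̄)² = 112.0000 ⇒ m₂ = 112.0000/6 = 18.66667
Σ(xᵢ − x̄)³ = 162.0000 ⇒ m₃ = 162.0000/6 = 27.00000
m₂^(3/2) = 18.66667^(1.5) = 80.64922
g_1 = m₃ / m₂^(3/2) = 27.00000 / 80.64922 ≈ 0.3348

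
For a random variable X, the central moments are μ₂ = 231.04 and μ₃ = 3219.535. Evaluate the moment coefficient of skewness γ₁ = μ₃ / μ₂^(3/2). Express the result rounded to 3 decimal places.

σ = √μ₂ = √231.04 = 15.20000
σ³ = μ₂^(3/2) = 3511.80800
γ₁ = μ₃/σ³ = 3219.535 / 3511.80800 ≈ 0.917

0.917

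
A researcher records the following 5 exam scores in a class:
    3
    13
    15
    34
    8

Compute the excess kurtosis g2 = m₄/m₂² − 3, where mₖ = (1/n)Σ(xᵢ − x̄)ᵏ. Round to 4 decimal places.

-0.3966

x̄ = 14.6000
Σ(xᵢ − x̄)² = 557.2000 ⇒ m₂ = 111.44000
Σ(xᵢ − x̄)⁴ = 161657.2960 ⇒ m₄ = 32331.45920
m₂² = 12418.87360
g2 = m₄/m₂² − 3 = 2.60341 − 3 ≈ -0.3966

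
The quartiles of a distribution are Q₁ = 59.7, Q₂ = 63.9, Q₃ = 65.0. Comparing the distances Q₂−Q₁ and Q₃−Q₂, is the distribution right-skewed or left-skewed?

Q₂ − Q₁ = 4.2;  Q₃ − Q₂ = 1.1
Q₂ − Q₁ > Q₃ − Q₂ ⇒ the lower half is more spread out ⇒ left-skewed.

left-skewed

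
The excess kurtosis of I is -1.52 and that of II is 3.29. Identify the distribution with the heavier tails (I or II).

II

Higher excess kurtosis ⇒ heavier tails relative to the normal distribution.
-1.52 vs 3.29: the larger is 3.29, so II has heavier tails. (II is leptokurtic — heavier-than-normal tails; the other is platykurtic.)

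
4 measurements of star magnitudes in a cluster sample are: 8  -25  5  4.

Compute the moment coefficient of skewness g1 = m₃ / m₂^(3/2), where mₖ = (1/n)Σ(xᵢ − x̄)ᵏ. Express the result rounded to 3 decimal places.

x̄ = (8 - 25 + 5 + 4) / 4 = -2.0000
deviations (xᵢ − x̄): 10.0000, -23.0000, 7.0000, 6.0000
Σ(xᵢ − x̄)² = 714.0000 ⇒ m₂ = 714.0000/4 = 178.50000
Σ(xᵢ − x̄)³ = -10608.0000 ⇒ m₃ = -10608.0000/4 = -2652.00000
m₂^(3/2) = 178.50000^(1.5) = 2384.82948
g1 = m₃ / m₂^(3/2) = -2652.00000 / 2384.82948 ≈ -1.112

-1.112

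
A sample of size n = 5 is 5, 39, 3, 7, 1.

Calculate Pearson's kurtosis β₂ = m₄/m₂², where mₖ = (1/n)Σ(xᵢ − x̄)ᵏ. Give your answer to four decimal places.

3.1515

x̄ = 11.0000
Σ(xᵢ − x̄)² = 1000.0000 ⇒ m₂ = 200.00000
Σ(xᵢ − x̄)⁴ = 630304.0000 ⇒ m₄ = 126060.80000
m₂² = 40000.00000
β₂ = m₄/m₂² = 126060.80000 / 40000.00000 ≈ 3.1515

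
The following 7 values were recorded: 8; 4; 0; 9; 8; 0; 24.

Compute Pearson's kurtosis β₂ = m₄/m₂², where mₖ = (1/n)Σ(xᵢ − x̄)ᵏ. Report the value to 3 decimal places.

x̄ = 7.5714
Σ(xᵢ − x̄)² = 399.7143 ⇒ m₂ = 57.10204
Σ(xᵢ − x̄)⁴ = 79584.4956 ⇒ m₄ = 11369.21366
m₂² = 3260.64307
β₂ = m₄/m₂² = 11369.21366 / 3260.64307 ≈ 3.487

3.487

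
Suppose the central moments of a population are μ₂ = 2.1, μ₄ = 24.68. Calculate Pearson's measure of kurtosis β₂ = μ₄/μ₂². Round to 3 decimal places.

μ₂² = 2.1² = 4.41000
μ₄/μ₂² = 24.68 / 4.41000 = 5.59637
β₂ ≈ 5.596

5.596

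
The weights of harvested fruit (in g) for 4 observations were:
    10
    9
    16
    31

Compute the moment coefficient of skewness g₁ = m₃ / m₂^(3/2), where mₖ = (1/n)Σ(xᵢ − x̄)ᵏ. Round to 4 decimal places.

x̄ = (10 + 9 + 16 + 31) / 4 = 16.5000
deviations (xᵢ − x̄): -6.5000, -7.5000, -0.5000, 14.5000
Σ(xᵢ − x̄)² = 309.0000 ⇒ m₂ = 309.0000/4 = 77.25000
Σ(xᵢ − x̄)³ = 2352.0000 ⇒ m₃ = 2352.0000/4 = 588.00000
m₂^(3/2) = 77.25000^(1.5) = 678.96554
g₁ = m₃ / m₂^(3/2) = 588.00000 / 678.96554 ≈ 0.8660

0.8660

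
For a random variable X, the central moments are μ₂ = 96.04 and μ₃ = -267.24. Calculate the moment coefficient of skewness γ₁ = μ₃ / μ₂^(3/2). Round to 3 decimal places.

σ = √μ₂ = √96.04 = 9.80000
σ³ = μ₂^(3/2) = 941.19200
γ₁ = μ₃/σ³ = -267.24 / 941.19200 ≈ -0.284

-0.284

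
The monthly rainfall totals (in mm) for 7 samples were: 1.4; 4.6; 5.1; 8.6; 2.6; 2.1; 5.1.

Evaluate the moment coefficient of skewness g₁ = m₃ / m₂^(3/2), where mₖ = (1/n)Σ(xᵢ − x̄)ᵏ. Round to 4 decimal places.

0.6120

x̄ = (1.4 + 4.6 + 5.1 + 8.6 + 2.6 + 2.1 + 5.1) / 7 = 4.2143
deviations (xᵢ − x̄): -2.8143, 0.3857, 0.8857, 4.3857, -1.6143, -2.1143, 0.8857
Σ(xᵢ − x̄)² = 35.9486 ⇒ m₂ = 35.9486/7 = 5.13551
Σ(xᵢ − x̄)³ = 49.8563 ⇒ m₃ = 49.8563/7 = 7.12233
m₂^(3/2) = 5.13551^(1.5) = 11.63792
g₁ = m₃ / m₂^(3/2) = 7.12233 / 11.63792 ≈ 0.6120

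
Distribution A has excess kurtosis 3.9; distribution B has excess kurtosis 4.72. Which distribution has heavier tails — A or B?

B

Higher excess kurtosis ⇒ heavier tails relative to the normal distribution.
3.9 vs 4.72: the larger is 4.72, so B has heavier tails.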